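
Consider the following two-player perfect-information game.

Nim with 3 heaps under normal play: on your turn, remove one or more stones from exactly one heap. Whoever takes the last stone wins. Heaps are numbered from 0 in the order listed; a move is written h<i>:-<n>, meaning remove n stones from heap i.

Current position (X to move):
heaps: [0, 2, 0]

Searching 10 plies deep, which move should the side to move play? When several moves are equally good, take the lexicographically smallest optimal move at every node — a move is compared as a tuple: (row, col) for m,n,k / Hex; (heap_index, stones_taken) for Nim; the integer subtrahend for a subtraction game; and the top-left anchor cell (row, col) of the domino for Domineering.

p1 X@[(0,2,0)]: h1:-1[(0,1,0)]-1 h1:-2[(0,0,0)]+1*
p2 O@[(0,0,0)] terminal -1; root [(0,2,0)] d10

X's best at [(0,2,0)]: h1:-2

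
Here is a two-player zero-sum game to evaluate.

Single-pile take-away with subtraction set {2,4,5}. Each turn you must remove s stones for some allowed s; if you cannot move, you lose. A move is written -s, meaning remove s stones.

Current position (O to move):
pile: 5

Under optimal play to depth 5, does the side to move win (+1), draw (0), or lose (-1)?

[5] O move#1: -2:-1/3, -4:+1/1*, -5:+1/0
[1] end (terminal -1, X#2); searched 5 to 5

value(5, O) = +1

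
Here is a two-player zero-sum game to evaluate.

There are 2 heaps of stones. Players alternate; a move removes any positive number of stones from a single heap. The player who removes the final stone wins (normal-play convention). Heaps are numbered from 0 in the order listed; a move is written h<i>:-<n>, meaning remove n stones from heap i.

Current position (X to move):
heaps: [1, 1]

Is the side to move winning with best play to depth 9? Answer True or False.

ply 1, X at (1,1) | h0:-1=-1→(0,1)*; h1:-1=-1→(1,0)
ply 2, O at (0,1) | h1:-1=+1→(0,0)*
ply 3: (0,0) is terminal -1 (X); from (1,1) depth 9

X winning at [(1,1)]: False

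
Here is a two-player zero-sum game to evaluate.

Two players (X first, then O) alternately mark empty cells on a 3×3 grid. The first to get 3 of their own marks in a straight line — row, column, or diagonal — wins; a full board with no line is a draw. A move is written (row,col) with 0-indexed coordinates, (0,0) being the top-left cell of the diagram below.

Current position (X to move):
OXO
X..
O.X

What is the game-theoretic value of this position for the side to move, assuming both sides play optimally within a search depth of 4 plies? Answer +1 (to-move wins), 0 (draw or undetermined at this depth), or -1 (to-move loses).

p1 X@[OXO/X../O.X]: (1,1)[OXO/XX./O.X]+1* (1,2)[OXO/X.X/O.X]-1 (2,1)[OXO/X../OXX]-1
p2 O@[OXO/XX./O.X]: (1,2)[OXO/XXO/O.X]-1* (2,1)[OXO/XX./OOX]-1
p3 X@[OXO/XXO/O.X]: (2,1)[OXO/XXO/OXX]+1*
p4 O@[OXO/XXO/OXX] terminal -1; root [OXO/X../O.X] d4

value(OXO/X../O.X, X) = +1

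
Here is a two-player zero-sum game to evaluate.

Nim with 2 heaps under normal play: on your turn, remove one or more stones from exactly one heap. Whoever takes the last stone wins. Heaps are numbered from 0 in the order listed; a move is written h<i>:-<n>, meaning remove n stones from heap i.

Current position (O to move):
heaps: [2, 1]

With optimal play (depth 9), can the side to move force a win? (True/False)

O winning at [(2,1)]: True

[(2,1)] O move#1: h0:-1:+1/(1,1)*, h0:-2:-1/(0,1), h1:-1:-1/(2,0)
[(1,1)] X move#2: h0:-1:-1/(0,1)*, h1:-1:-1/(1,0)
[(0,1)] O move#3: h1:-1:+1/(0,0)*
[(0,0)] end (terminal -1, X#4); searched (2,1) to 9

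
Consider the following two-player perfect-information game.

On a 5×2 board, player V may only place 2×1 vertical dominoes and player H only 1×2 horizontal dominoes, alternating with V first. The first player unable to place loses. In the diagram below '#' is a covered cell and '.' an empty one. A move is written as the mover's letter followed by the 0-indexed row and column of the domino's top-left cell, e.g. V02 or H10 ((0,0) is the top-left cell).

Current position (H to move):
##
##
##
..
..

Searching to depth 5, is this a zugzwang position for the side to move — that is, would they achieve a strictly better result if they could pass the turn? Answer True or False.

ply 1, H at ##/##/##/../.. | H30=+1→##/##/##/##/..*; H40=+1→##/##/##/../##
ply 2: ##/##/##/##/.. is terminal -1 (V); from ##/##/##/../.. depth 5
pass branch (V moves first from the same position):
  | ply 1, V at ##/##/##/../.. | V30=+1→##/##/##/#./#.*; V31=+1→##/##/##/.#/.#
  | ply 2: ##/##/##/#./#. is terminal -1 (H); from ##/##/##/../.. depth 5
H moving scores +1; H passing scores -1

zugzwang(##/##/##/../.., H) = False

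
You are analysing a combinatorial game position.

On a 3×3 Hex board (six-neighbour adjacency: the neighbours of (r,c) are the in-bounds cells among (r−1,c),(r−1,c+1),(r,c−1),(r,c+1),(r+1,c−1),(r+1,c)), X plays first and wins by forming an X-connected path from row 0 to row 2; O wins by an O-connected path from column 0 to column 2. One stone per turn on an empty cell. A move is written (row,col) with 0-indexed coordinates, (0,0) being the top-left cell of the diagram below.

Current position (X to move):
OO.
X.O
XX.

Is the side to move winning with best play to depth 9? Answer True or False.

X winning at [OO./X.O/XX.]: False

p1 X@[OO./X.O/XX.]: (0,2)[OOX/X.O/XX.]-1* (1,1)[OO./XXO/XX.]-1 (2,2)[OO./X.O/XXX]-1
p2 O@[OOX/X.O/XX.]: (1,1)[OOX/XOO/XX.]+1* (2,2)[OOX/X.O/XXO]-1
p3 X@[OOX/XOO/XX.] terminal -1; root [OO./X.O/XX.] d9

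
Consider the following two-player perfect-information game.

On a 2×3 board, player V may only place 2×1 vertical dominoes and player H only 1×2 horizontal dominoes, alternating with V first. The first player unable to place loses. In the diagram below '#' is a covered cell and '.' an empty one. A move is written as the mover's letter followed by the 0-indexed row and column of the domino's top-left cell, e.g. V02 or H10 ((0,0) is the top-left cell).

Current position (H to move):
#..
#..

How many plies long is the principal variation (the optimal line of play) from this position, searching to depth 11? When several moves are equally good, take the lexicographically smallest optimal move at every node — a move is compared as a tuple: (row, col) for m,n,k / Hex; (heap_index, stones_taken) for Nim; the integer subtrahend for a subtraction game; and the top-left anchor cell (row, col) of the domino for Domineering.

[#../#..] H move#1: H01:+1/###/#..*, H11:+1/#../###
[###/#..] end (terminal -1, V#2); searched #../#.. to 11

PV length from [#../#..]: 1 ply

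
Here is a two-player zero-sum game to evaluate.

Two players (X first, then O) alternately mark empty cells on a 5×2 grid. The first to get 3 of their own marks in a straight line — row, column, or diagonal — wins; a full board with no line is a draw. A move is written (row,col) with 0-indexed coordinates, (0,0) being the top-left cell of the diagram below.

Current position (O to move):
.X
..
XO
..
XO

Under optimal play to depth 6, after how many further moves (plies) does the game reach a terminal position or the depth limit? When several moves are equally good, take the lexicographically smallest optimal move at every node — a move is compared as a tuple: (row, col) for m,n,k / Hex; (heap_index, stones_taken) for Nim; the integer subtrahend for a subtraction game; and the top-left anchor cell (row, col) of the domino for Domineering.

ply 1, O at .X/../XO/../XO | (0,0)=-1→OX/../XO/../XO; (1,0)=-1→.X/O./XO/../XO; (1,1)=-1→.X/.O/XO/../XO; (3,0)=+0→.X/../XO/O./XO; (3,1)=+1→.X/../XO/.O/XO*
ply 2: .X/../XO/.O/XO is terminal -1 (X); from .X/../XO/../XO depth 6

PV length from [.X/../XO/../XO]: 1 ply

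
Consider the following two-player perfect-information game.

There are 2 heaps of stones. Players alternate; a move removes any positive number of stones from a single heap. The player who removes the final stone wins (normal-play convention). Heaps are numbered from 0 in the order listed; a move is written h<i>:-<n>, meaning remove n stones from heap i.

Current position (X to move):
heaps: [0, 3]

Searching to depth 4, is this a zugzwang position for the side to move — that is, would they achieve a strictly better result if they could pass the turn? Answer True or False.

ply 1, X at (0,3) | h1:-1=-1→(0,2); h1:-2=-1→(0,1); h1:-3=+1→(0,0)*
ply 2: (0,0) is terminal -1 (O); from (0,3) depth 4
pass branch (O moves first from the same position):
  | ply 1, O at (0,3) | h1:-1=-1→(0,2); h1:-2=-1→(0,1); h1:-3=+1→(0,0)*
  | ply 2: (0,0) is terminal -1 (X); from (0,3) depth 4
X moving scores +1; X passing scores -1

zugzwang((0,3), X) = False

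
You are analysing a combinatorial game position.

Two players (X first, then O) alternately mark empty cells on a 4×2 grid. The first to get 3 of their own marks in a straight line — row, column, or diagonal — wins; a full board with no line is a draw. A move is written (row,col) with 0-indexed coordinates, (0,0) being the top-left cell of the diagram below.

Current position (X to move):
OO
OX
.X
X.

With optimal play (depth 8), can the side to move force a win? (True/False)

[OO/OX/.X/X.] X move#1: (2,0):+0/OO/OX/XX/X., (3,1):+1/OO/OX/.X/XX*
[OO/OX/.X/XX] end (terminal -1, O#2); searched OO/OX/.X/X. to 8

X winning at [OO/OX/.X/X.]: True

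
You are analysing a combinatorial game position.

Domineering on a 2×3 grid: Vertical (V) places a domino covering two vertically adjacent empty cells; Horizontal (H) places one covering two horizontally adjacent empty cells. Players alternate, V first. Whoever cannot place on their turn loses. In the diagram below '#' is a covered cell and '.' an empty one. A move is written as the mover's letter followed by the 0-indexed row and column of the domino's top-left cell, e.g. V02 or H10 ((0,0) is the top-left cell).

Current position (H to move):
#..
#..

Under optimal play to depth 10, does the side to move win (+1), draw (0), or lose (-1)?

p1 H@[#../#..]: H01[###/#..]+1* H11[#../###]+1
p2 V@[###/#..] terminal -1; root [#../#..] d10

value(#../#.., H) = +1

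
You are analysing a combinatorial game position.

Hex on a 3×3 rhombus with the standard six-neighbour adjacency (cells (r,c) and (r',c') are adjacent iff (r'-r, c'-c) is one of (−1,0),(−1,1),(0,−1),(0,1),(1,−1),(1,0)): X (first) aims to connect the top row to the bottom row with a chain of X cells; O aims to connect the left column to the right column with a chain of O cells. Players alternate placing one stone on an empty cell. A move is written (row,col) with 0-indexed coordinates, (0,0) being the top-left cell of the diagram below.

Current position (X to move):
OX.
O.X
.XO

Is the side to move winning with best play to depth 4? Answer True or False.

X winning at [OX./O.X/.XO]: True

p1 X@[OX./O.X/.XO]: (0,2)[OXX/O.X/.XO]+1* (1,1)[OX./OXX/.XO]+1 (2,0)[OX./O.X/XXO]+1
p2 O@[OXX/O.X/.XO] terminal -1; root [OX./O.X/.XO] d4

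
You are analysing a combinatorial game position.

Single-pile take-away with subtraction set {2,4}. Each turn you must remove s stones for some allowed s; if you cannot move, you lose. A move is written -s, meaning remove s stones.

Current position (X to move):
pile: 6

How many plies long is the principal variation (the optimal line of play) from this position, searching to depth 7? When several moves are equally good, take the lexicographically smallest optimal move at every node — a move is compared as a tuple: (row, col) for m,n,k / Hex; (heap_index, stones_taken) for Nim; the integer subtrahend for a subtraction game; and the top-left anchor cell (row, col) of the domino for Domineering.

ply 1, X at 6 | -2=-1→4*; -4=-1→2
ply 2, O at 4 | -2=-1→2; -4=+1→0*
ply 3: 0 is terminal -1 (X); from 6 depth 7

PV length from [6]: 2 plies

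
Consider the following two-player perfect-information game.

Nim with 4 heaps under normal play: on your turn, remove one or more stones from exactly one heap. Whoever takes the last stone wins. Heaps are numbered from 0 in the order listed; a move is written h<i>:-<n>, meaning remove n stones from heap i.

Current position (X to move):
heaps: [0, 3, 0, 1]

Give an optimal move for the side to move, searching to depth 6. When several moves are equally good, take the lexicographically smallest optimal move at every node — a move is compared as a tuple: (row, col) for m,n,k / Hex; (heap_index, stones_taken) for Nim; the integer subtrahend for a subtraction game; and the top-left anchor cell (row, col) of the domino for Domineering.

X's best at [(0,3,0,1)]: h1:-2

[(0,3,0,1)] X move#1: h1:-1:-1/(0,2,0,1), h1:-2:+1/(0,1,0,1)*, h1:-3:-1/(0,0,0,1), h3:-1:-1/(0,3,0,0)
[(0,1,0,1)] O move#2: h1:-1:-1/(0,0,0,1)*, h3:-1:-1/(0,1,0,0)
[(0,0,0,1)] X move#3: h3:-1:+1/(0,0,0,0)*
[(0,0,0,0)] end (terminal -1, O#4); searched (0,3,0,1) to 6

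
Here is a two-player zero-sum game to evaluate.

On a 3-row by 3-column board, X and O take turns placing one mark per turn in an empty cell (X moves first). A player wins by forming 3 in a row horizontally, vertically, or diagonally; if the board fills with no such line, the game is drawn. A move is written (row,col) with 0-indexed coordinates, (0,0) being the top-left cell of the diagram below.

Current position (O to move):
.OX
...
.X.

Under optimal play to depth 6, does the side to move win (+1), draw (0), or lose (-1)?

p1 O@[.OX/.../.X.]: (0,0)[OOX/.../.X.]-1 (1,0)[.OX/O../.X.]-1 (1,1)[.OX/.O./.X.]-1 (1,2)[.OX/..O/.X.]-1 (2,0)[.OX/.../OX.]+0* (2,2)[.OX/.../.XO]+0
p2 X@[.OX/.../OX.]: (0,0)[XOX/.../OX.]+0* (1,0)[.OX/X../OX.]+0 (1,1)[.OX/.X./OX.]+0 (1,2)[.OX/..X/OX.]+0 (2,2)[.OX/.../OXX]+0
p3 O@[XOX/.../OX.]: (1,0)[XOX/O../OX.]-1 (1,1)[XOX/.O./OX.]+0* (1,2)[XOX/..O/OX.]+0 (2,2)[XOX/.../OXO]+0
p4 X@[XOX/.O./OX.]: (1,0)[XOX/XO./OX.]+0* (1,2)[XOX/.OX/OX.]+0 (2,2)[XOX/.O./OXX]+0
p5 O@[XOX/XO./OX.]: (1,2)[XOX/XOO/OX.]+0* (2,2)[XOX/XO./OXO]+0
p6 X@[XOX/XOO/OX.]: (2,2)[XOX/XOO/OXX]+0*
p7 O@[XOX/XOO/OXX] terminal +0; root [.OX/.../.X.] d6

value(.OX/.../.X., O) = 0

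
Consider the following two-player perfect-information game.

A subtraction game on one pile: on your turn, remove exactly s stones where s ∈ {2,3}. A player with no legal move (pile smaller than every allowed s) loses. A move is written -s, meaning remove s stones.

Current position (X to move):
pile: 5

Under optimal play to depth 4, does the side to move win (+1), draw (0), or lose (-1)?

value(5, X) = -1

[5] X move#1: -2:-1/3*, -3:-1/2
[3] O move#2: -2:+1/1*, -3:+1/0
[1] end (terminal -1, X#3); searched 5 to 4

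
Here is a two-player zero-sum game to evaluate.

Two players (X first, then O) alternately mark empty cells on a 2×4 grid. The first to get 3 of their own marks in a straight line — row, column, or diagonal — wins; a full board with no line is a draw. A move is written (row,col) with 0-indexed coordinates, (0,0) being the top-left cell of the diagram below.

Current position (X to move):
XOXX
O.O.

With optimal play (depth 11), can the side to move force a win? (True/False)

X winning at [XOXX/O.O.]: False

ply 1, X at XOXX/O.O. | (1,1)=+0→XOXX/OXO.*; (1,3)=-1→XOXX/O.OX
ply 2, O at XOXX/OXO. | (1,3)=+0→XOXX/OXOO*
ply 3: XOXX/OXOO is terminal +0 (X); from XOXX/O.O. depth 11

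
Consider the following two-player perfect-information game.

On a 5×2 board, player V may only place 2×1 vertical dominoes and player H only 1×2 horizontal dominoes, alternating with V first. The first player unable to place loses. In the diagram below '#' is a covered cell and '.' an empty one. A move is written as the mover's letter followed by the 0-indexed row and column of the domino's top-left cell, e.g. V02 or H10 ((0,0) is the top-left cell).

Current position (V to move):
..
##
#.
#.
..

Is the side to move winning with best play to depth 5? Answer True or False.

V winning at [../##/#./#./..]: False

ply 1, V at ../##/#./#./.. | V21=-1→../##/##/##/..*; V31=-1→../##/#./##/.#
ply 2, H at ../##/##/##/.. | H00=+1→##/##/##/##/..*; H40=+1→../##/##/##/##
ply 3: ##/##/##/##/.. is terminal -1 (V); from ../##/#./#./.. depth 5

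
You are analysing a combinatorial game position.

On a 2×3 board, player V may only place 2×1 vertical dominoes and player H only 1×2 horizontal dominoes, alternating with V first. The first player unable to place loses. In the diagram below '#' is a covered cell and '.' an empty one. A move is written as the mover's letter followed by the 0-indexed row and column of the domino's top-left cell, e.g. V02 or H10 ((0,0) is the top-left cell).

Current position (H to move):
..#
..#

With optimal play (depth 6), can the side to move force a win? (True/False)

H winning at [..#/..#]: True

ply 1, H at ..#/..# | H00=+1→###/..#*; H10=+1→..#/###
ply 2: ###/..# is terminal -1 (V); from ..#/..# depth 6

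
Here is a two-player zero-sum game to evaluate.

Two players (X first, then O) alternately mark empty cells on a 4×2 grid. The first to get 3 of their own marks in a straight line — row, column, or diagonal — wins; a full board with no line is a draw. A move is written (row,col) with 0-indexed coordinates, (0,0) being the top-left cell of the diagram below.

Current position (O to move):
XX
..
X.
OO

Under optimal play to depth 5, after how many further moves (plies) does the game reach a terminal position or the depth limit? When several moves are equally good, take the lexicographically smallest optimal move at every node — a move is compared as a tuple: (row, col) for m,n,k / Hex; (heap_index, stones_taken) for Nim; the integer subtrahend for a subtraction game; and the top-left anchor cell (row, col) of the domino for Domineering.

p1 O@[XX/../X./OO]: (1,0)[XX/O./X./OO]+0* (1,1)[XX/.O/X./OO]-1 (2,1)[XX/../XO/OO]-1
p2 X@[XX/O./X./OO]: (1,1)[XX/OX/X./OO]+0* (2,1)[XX/O./XX/OO]+0
p3 O@[XX/OX/X./OO]: (2,1)[XX/OX/XO/OO]+0*
p4 X@[XX/OX/XO/OO] terminal +0; root [XX/../X./OO] d5

PV length from [XX/../X./OO]: 3 plies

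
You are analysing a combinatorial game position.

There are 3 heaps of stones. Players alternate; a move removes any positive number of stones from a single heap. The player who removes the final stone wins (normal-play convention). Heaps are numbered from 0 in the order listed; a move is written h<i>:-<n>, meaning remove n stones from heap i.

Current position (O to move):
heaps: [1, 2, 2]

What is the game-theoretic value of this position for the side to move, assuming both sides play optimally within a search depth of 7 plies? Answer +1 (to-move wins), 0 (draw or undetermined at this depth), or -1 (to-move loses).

value((1,2,2), O) = +1

p1 O@[(1,2,2)]: h0:-1[(0,2,2)]+1* h1:-1[(1,1,2)]-1 h1:-2[(1,0,2)]-1 h2:-1[(1,2,1)]-1 h2:-2[(1,2,0)]-1
p2 X@[(0,2,2)]: h1:-1[(0,1,2)]-1* h1:-2[(0,0,2)]-1 h2:-1[(0,2,1)]-1 h2:-2[(0,2,0)]-1
p3 O@[(0,1,2)]: h1:-1[(0,0,2)]-1 h2:-1[(0,1,1)]+1* h2:-2[(0,1,0)]-1
p4 X@[(0,1,1)]: h1:-1[(0,0,1)]-1* h2:-1[(0,1,0)]-1
p5 O@[(0,0,1)]: h2:-1[(0,0,0)]+1*
p6 X@[(0,0,0)] terminal -1; root [(1,2,2)] d7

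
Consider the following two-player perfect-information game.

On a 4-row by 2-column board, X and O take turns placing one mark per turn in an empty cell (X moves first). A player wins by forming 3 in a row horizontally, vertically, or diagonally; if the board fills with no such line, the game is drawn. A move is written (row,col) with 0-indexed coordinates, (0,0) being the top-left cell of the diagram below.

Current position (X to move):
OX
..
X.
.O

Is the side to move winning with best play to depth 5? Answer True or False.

X winning at [OX/../X./.O]: False

[OX/../X./.O] X move#1: (1,0):+0/OX/X./X./.O*, (1,1):+0/OX/.X/X./.O, (2,1):+0/OX/../XX/.O, (3,0):+0/OX/../X./XO
[OX/X./X./.O] O move#2: (1,1):-1/OX/XO/X./.O, (2,1):-1/OX/X./XO/.O, (3,0):+0/OX/X./X./OO*
[OX/X./X./OO] X move#3: (1,1):+0/OX/XX/X./OO*, (2,1):+0/OX/X./XX/OO
[OX/XX/X./OO] O move#4: (2,1):+0/OX/XX/XO/OO*
[OX/XX/XO/OO] end (terminal +0, X#5); searched OX/../X./.O to 5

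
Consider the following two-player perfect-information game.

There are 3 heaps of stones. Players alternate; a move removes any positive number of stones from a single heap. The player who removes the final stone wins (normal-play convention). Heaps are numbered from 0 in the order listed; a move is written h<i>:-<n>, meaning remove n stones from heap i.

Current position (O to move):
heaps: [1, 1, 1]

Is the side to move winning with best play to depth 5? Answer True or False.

O winning at [(1,1,1)]: True

ply 1, O at (1,1,1) | h0:-1=+1→(0,1,1)*; h1:-1=+1→(1,0,1); h2:-1=+1→(1,1,0)
ply 2, X at (0,1,1) | h1:-1=-1→(0,0,1)*; h2:-1=-1→(0,1,0)
ply 3, O at (0,0,1) | h2:-1=+1→(0,0,0)*
ply 4: (0,0,0) is terminal -1 (X); from (1,1,1) depth 5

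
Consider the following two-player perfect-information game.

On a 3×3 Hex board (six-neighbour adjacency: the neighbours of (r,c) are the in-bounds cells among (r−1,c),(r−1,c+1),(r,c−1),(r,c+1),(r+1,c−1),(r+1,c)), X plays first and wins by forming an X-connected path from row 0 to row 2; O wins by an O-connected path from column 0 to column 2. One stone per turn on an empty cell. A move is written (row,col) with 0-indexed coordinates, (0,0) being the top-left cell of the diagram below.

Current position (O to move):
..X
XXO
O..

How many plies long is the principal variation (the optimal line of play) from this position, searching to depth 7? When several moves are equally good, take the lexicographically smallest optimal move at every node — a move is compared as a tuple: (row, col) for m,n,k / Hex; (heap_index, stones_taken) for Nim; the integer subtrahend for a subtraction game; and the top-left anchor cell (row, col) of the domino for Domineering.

PV length from [..X/XXO/O..]: 1 ply

ply 1, O at ..X/XXO/O.. | (0,0)=-1→O.X/XXO/O..; (0,1)=-1→.OX/XXO/O..; (2,1)=+1→..X/XXO/OO.*; (2,2)=-1→..X/XXO/O.O
ply 2: ..X/XXO/OO. is terminal -1 (X); from ..X/XXO/O.. depth 7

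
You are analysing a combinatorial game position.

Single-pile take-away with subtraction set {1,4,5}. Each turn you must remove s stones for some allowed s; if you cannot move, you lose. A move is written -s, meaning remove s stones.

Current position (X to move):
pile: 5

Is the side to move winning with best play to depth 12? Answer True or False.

ply 1, X at 5 | -1=-1→4; -4=-1→1; -5=+1→0*
ply 2: 0 is terminal -1 (O); from 5 depth 12

X winning at [5]: True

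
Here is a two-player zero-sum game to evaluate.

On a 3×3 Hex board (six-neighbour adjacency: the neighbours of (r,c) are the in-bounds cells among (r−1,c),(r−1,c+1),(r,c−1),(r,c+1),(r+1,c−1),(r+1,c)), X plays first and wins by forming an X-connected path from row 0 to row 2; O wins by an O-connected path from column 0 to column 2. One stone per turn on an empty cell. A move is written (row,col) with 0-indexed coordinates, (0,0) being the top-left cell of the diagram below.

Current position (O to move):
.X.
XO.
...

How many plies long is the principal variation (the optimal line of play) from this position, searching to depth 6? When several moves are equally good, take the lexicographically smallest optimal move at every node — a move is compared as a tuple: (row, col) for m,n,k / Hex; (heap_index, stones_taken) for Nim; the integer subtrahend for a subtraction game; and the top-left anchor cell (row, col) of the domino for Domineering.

[.X./XO./...] O move#1: (0,0):-1/OX./XO./..., (0,2):-1/.XO/XO./..., (1,2):-1/.X./XOO/..., (2,0):+1/.X./XO./O..*, (2,1):-1/.X./XO./.O., (2,2):-1/.X./XO./..O
[.X./XO./O..] X move#2: (0,0):-1/XX./XO./O..*, (0,2):-1/.XX/XO./O.., (1,2):-1/.X./XOX/O.., (2,1):-1/.X./XO./OX., (2,2):-1/.X./XO./O.X
[XX./XO./O..] O move#3: (0,2):+1/XXO/XO./O..*, (1,2):+1/XX./XOO/O.., (2,1):+1/XX./XO./OO., (2,2):+1/XX./XO./O.O
[XXO/XO./O..] end (terminal -1, X#4); searched .X./XO./... to 6

PV length from [.X./XO./...]: 3 plies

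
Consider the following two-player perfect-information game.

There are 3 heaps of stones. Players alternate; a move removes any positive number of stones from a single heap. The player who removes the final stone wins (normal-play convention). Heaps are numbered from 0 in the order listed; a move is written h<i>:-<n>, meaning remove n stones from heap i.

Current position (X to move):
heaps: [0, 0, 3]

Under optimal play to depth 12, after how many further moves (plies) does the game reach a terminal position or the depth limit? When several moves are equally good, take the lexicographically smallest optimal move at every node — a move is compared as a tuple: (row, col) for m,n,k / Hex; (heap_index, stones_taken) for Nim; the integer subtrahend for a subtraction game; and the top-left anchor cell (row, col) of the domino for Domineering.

p1 X@[(0,0,3)]: h2:-1[(0,0,2)]-1 h2:-2[(0,0,1)]-1 h2:-3[(0,0,0)]+1*
p2 O@[(0,0,0)] terminal -1; root [(0,0,3)] d12

PV length from [(0,0,3)]: 1 ply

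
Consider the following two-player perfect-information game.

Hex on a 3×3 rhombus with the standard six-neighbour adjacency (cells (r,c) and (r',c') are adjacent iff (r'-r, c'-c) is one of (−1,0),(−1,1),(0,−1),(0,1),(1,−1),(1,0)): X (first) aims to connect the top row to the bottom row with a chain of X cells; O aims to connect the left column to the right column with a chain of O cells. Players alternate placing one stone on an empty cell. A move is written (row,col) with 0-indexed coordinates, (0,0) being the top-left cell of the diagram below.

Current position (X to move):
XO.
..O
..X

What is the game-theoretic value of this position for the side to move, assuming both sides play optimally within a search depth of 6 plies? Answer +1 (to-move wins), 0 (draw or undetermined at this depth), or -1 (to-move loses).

[XO./..O/..X] X move#1: (0,2):-1/XOX/..O/..X, (1,0):-1/XO./X.O/..X, (1,1):+1/XO./.XO/..X*, (2,0):-1/XO./..O/X.X, (2,1):-1/XO./..O/.XX
[XO./.XO/..X] O move#2: (0,2):-1/XOO/.XO/..X*, (1,0):-1/XO./OXO/..X, (2,0):-1/XO./.XO/O.X, (2,1):-1/XO./.XO/.OX
[XOO/.XO/..X] X move#3: (1,0):+1/XOO/XXO/..X*, (2,0):-1/XOO/.XO/X.X, (2,1):-1/XOO/.XO/.XX
[XOO/XXO/..X] O move#4: (2,0):-1/XOO/XXO/O.X*, (2,1):-1/XOO/XXO/.OX
[XOO/XXO/O.X] X move#5: (2,1):+1/XOO/XXO/OXX*
[XOO/XXO/OXX] end (terminal -1, O#6); searched XO./..O/..X to 6

value(XO./..O/..X, X) = +1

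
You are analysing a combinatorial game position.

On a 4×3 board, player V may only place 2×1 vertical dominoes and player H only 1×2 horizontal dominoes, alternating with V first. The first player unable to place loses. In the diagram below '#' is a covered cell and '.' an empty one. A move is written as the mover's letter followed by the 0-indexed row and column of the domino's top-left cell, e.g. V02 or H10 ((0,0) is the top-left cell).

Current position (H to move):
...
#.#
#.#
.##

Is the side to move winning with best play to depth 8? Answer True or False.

H winning at [.../#.#/#.#/.##]: False

p1 H@[.../#.#/#.#/.##]: H00[##./#.#/#.#/.##]-1* H01[.##/#.#/#.#/.##]-1
p2 V@[##./#.#/#.#/.##]: V11[##./###/###/.##]+1*
p3 H@[##./###/###/.##] terminal -1; root [.../#.#/#.#/.##] d8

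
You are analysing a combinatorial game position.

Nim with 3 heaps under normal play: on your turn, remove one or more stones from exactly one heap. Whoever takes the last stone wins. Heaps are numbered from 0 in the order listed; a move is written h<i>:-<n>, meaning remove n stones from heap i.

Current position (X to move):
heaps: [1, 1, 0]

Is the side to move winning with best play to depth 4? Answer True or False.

X winning at [(1,1,0)]: False

p1 X@[(1,1,0)]: h0:-1[(0,1,0)]-1* h1:-1[(1,0,0)]-1
p2 O@[(0,1,0)]: h1:-1[(0,0,0)]+1*
p3 X@[(0,0,0)] terminal -1; root [(1,1,0)] d4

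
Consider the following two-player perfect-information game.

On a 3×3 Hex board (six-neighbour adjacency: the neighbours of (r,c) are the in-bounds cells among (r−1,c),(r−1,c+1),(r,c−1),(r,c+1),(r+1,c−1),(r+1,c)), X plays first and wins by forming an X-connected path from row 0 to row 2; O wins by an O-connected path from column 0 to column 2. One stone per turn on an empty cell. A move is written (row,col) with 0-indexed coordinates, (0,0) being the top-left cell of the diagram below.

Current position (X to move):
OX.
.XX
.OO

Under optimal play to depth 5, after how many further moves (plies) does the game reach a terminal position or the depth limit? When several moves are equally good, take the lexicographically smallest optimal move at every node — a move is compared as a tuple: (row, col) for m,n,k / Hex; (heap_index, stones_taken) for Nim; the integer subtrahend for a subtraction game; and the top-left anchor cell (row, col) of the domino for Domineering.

PV length from [OX./.XX/.OO]: 1 ply

ply 1, X at OX./.XX/.OO | (0,2)=-1→OXX/.XX/.OO; (1,0)=-1→OX./XXX/.OO; (2,0)=+1→OX./.XX/XOO*
ply 2: OX./.XX/XOO is terminal -1 (O); from OX./.XX/.OO depth 5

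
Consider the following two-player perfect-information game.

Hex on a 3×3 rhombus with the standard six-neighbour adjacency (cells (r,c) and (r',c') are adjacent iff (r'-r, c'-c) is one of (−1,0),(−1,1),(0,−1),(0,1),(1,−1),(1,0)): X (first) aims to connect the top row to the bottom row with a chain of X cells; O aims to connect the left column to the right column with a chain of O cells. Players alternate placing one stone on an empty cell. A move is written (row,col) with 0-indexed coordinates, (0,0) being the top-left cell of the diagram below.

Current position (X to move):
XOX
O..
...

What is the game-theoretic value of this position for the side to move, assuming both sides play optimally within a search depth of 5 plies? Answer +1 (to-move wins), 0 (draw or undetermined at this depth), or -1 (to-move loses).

p1 X@[XOX/O../...]: (1,1)[XOX/OX./...]+1* (1,2)[XOX/O.X/...]+1 (2,0)[XOX/O../X..]+1 (2,1)[XOX/O../.X.]+1 (2,2)[XOX/O../..X]+1
p2 O@[XOX/OX./...]: (1,2)[XOX/OXO/...]-1* (2,0)[XOX/OX./O..]-1 (2,1)[XOX/OX./.O.]-1 (2,2)[XOX/OX./..O]-1
p3 X@[XOX/OXO/...]: (2,0)[XOX/OXO/X..]+1* (2,1)[XOX/OXO/.X.]+1 (2,2)[XOX/OXO/..X]+1
p4 O@[XOX/OXO/X..] terminal -1; root [XOX/O../...] d5

value(XOX/O../..., X) = +1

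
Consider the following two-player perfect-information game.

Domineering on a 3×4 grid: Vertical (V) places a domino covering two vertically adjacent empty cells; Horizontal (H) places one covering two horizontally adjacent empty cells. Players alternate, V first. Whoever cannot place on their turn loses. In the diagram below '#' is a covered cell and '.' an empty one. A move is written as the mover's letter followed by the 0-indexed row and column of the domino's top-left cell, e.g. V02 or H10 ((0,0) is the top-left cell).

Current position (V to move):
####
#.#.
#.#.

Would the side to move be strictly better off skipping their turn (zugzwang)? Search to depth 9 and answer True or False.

zugzwang(####/#.#./#.#., V) = False

[####/#.#./#.#.] V move#1: V11:+1/####/###./###.*, V13:+1/####/#.##/#.##
[####/###./###.] end (terminal -1, H#2); searched ####/#.#./#.#. to 9
if V skipped the turn, H would face:
~ [####/#.#./#.#.] end (terminal -1, H#1); searched ####/#.#./#.#. to 9
compare (V): move=+1 vs pass=+1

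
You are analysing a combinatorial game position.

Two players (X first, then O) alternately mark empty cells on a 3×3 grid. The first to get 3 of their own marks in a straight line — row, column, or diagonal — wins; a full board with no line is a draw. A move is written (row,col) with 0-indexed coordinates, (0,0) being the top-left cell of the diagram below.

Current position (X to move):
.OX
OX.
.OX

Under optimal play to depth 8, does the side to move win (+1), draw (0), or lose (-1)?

value(.OX/OX./.OX, X) = +1

p1 X@[.OX/OX./.OX]: (0,0)[XOX/OX./.OX]+1* (1,2)[.OX/OXX/.OX]+1 (2,0)[.OX/OX./XOX]+1
p2 O@[XOX/OX./.OX] terminal -1; root [.OX/OX./.OX] d8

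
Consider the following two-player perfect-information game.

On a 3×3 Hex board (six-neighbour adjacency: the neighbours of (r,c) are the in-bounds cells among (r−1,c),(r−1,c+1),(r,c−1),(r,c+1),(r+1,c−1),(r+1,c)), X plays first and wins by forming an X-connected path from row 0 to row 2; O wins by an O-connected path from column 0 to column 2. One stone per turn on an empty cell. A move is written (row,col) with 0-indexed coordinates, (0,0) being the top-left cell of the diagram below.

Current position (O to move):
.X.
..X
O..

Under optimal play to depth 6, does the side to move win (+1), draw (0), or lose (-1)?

p1 O@[.X./..X/O..]: (0,0)[OX./..X/O..]-1* (0,2)[.XO/..X/O..]-1 (1,0)[.X./O.X/O..]-1 (1,1)[.X./.OX/O..]-1 (2,1)[.X./..X/OO.]-1 (2,2)[.X./..X/O.O]-1
p2 X@[OX./..X/O..]: (0,2)[OXX/..X/O..]+1* (1,0)[OX./X.X/O..]+1 (1,1)[OX./.XX/O..]+1 (2,1)[OX./..X/OX.]+1 (2,2)[OX./..X/O.X]+1
p3 O@[OXX/..X/O..]: (1,0)[OXX/O.X/O..]-1* (1,1)[OXX/.OX/O..]-1 (2,1)[OXX/..X/OO.]-1 (2,2)[OXX/..X/O.O]-1
p4 X@[OXX/O.X/O..]: (1,1)[OXX/OXX/O..]+1* (2,1)[OXX/O.X/OX.]+1 (2,2)[OXX/O.X/O.X]+1
p5 O@[OXX/OXX/O..]: (2,1)[OXX/OXX/OO.]-1* (2,2)[OXX/OXX/O.O]-1
p6 X@[OXX/OXX/OO.]: (2,2)[OXX/OXX/OOX]+1*
p7 O@[OXX/OXX/OOX] terminal -1; root [.X./..X/O..] d6

value(.X./..X/O.., O) = -1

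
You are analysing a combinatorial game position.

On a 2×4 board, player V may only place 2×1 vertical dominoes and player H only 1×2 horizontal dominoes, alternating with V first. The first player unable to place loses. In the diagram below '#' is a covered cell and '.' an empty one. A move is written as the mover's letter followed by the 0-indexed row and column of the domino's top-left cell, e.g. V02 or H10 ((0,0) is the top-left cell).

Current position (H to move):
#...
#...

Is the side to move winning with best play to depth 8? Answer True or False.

ply 1, H at #.../#... | H01=+1→###./#...*; H02=+1→#.##/#...; H11=+1→#.../###.; H12=+1→#.../#.##
ply 2, V at ###./#... | V03=-1→####/#..#*
ply 3, H at ####/#..# | H11=+1→####/####*
ply 4: ####/#### is terminal -1 (V); from #.../#... depth 8

H winning at [#.../#...]: True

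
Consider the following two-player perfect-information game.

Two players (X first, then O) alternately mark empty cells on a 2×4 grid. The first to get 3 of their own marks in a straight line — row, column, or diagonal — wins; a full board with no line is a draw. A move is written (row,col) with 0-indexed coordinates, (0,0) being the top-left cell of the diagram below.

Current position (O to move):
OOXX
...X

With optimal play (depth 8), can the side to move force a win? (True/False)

ply 1, O at OOXX/...X | (1,0)=+0→OOXX/O..X*; (1,1)=+0→OOXX/.O.X; (1,2)=+0→OOXX/..OX
ply 2, X at OOXX/O..X | (1,1)=+0→OOXX/OX.X*; (1,2)=+0→OOXX/O.XX
ply 3, O at OOXX/OX.X | (1,2)=+0→OOXX/OXOX*
ply 4: OOXX/OXOX is terminal +0 (X); from OOXX/...X depth 8

O winning at [OOXX/...X]: False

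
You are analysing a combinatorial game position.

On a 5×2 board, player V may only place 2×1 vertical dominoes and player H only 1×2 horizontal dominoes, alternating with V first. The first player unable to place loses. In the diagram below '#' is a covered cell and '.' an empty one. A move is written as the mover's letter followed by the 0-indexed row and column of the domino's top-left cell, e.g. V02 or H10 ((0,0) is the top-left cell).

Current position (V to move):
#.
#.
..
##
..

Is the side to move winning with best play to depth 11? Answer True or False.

V winning at [#./#./../##/..]: False

ply 1, V at #./#./../##/.. | V01=-1→##/##/../##/..*; V11=-1→#./##/.#/##/..
ply 2, H at ##/##/../##/.. | H20=+1→##/##/##/##/..*; H40=+1→##/##/../##/##
ply 3: ##/##/##/##/.. is terminal -1 (V); from #./#./../##/.. depth 11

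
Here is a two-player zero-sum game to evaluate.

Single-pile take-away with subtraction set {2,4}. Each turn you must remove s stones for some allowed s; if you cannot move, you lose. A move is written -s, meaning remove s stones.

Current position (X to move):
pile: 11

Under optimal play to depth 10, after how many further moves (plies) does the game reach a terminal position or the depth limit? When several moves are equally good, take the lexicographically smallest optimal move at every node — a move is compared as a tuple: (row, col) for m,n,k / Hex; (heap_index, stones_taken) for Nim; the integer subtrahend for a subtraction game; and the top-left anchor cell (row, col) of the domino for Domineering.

PV length from [11]: 3 plies

[11] X move#1: -2:-1/9, -4:+1/7*
[7] O move#2: -2:-1/5*, -4:-1/3
[5] X move#3: -2:-1/3, -4:+1/1*
[1] end (terminal -1, O#4); searched 11 to 10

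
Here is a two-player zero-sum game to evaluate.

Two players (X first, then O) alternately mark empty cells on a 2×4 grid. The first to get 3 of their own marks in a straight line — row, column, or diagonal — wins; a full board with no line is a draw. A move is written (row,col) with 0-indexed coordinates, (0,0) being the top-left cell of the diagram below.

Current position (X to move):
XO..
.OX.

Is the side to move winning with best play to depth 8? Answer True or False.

ply 1, X at XO../.OX. | (0,2)=+0→XOX./.OX.*; (0,3)=+0→XO.X/.OX.; (1,0)=+0→XO../XOX.; (1,3)=+0→XO../.OXX
ply 2, O at XOX./.OX. | (0,3)=+0→XOXO/.OX.*; (1,0)=+0→XOX./OOX.; (1,3)=+0→XOX./.OXO
ply 3, X at XOXO/.OX. | (1,0)=+0→XOXO/XOX.*; (1,3)=+0→XOXO/.OXX
ply 4, O at XOXO/XOX. | (1,3)=+0→XOXO/XOXO*
ply 5: XOXO/XOXO is terminal +0 (X); from XO../.OX. depth 8

X winning at [XO../.OX.]: False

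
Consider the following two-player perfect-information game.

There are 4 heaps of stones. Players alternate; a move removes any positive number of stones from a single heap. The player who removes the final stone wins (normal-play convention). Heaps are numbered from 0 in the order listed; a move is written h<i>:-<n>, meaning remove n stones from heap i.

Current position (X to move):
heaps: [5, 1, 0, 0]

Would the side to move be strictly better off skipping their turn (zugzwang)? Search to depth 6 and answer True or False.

[(5,1,0,0)] X move#1: h0:-1:-1/(4,1,0,0), h0:-2:-1/(3,1,0,0), h0:-3:-1/(2,1,0,0), h0:-4:+1/(1,1,0,0)*, h0:-5:-1/(0,1,0,0), h1:-1:-1/(5,0,0,0)
[(1,1,0,0)] O move#2: h0:-1:-1/(0,1,0,0)*, h1:-1:-1/(1,0,0,0)
[(0,1,0,0)] X move#3: h1:-1:+1/(0,0,0,0)*
[(0,0,0,0)] end (terminal -1, O#4); searched (5,1,0,0) to 6
suppose X passes — search the same position with O to move:
pass> [(5,1,0,0)] O move#1: h0:-1:-1/(4,1,0,0), h0:-2:-1/(3,1,0,0), h0:-3:-1/(2,1,0,0), h0:-4:+1/(1,1,0,0)*, h0:-5:-1/(0,1,0,0), h1:-1:-1/(5,0,0,0)
pass> [(1,1,0,0)] X move#2: h0:-1:-1/(0,1,0,0)*, h1:-1:-1/(1,0,0,0)
pass> [(0,1,0,0)] O move#3: h1:-1:+1/(0,0,0,0)*
pass> [(0,0,0,0)] end (terminal -1, X#4); searched (5,1,0,0) to 6
for X: play +1, pass -1

zugzwang((5,1,0,0), X) = False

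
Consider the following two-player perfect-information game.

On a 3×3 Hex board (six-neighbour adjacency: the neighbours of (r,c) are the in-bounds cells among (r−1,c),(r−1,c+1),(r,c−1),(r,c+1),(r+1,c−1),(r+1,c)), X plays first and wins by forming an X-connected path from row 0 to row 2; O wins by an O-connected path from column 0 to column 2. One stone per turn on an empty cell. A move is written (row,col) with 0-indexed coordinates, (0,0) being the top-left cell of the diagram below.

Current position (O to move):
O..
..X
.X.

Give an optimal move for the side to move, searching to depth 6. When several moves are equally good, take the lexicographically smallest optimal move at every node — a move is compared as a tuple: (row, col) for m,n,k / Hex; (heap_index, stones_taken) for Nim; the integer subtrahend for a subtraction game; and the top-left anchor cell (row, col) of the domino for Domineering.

[O../..X/.X.] O move#1: (0,1):-1/OO./..X/.X., (0,2):+1/O.O/..X/.X.*, (1,0):-1/O../O.X/.X., (1,1):-1/O../.OX/.X., (2,0):-1/O../..X/OX., (2,2):-1/O../..X/.XO
[O.O/..X/.X.] X move#2: (0,1):-1/OXO/..X/.X.*, (1,0):-1/O.O/X.X/.X., (1,1):-1/O.O/.XX/.X., (2,0):-1/O.O/..X/XX., (2,2):-1/O.O/..X/.XX
[OXO/..X/.X.] O move#3: (1,0):-1/OXO/O.X/.X., (1,1):+1/OXO/.OX/.X.*, (2,0):-1/OXO/..X/OX., (2,2):-1/OXO/..X/.XO
[OXO/.OX/.X.] X move#4: (1,0):-1/OXO/XOX/.X.*, (2,0):-1/OXO/.OX/XX., (2,2):-1/OXO/.OX/.XX
[OXO/XOX/.X.] O move#5: (2,0):+1/OXO/XOX/OX.*, (2,2):-1/OXO/XOX/.XO
[OXO/XOX/OX.] end (terminal -1, X#6); searched O../..X/.X. to 6

O's best at [O../..X/.X.]: (0,2)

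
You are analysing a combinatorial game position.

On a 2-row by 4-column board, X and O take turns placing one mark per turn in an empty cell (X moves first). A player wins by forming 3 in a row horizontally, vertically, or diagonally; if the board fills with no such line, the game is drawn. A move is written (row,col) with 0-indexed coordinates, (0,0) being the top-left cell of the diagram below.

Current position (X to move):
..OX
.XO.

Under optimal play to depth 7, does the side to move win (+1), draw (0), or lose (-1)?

[..OX/.XO.] X move#1: (0,0):+0/X.OX/.XO.*, (0,1):+0/.XOX/.XO., (1,0):+0/..OX/XXO., (1,3):+0/..OX/.XOX
[X.OX/.XO.] O move#2: (0,1):+0/XOOX/.XO.*, (1,0):+0/X.OX/OXO., (1,3):+0/X.OX/.XOO
[XOOX/.XO.] X move#3: (1,0):+0/XOOX/XXO.*, (1,3):+0/XOOX/.XOX
[XOOX/XXO.] O move#4: (1,3):+0/XOOX/XXOO*
[XOOX/XXOO] end (terminal +0, X#5); searched ..OX/.XO. to 7

value(..OX/.XO., X) = 0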